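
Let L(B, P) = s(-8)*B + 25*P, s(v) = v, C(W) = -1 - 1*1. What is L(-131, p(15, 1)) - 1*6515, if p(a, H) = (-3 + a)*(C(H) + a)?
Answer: -1567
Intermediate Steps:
C(W) = -2 (C(W) = -1 - 1 = -2)
p(a, H) = (-3 + a)*(-2 + a)
L(B, P) = -8*B + 25*P
L(-131, p(15, 1)) - 1*6515 = (-8*(-131) + 25*(6 + 15² - 5*15)) - 1*6515 = (1048 + 25*(6 + 225 - 75)) - 6515 = (1048 + 25*156) - 6515 = (1048 + 3900) - 6515 = 4948 - 6515 = -1567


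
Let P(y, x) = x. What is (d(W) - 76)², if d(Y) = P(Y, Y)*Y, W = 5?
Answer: 2601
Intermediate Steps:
d(Y) = Y² (d(Y) = Y*Y = Y²)
(d(W) - 76)² = (5² - 76)² = (25 - 76)² = (-51)² = 2601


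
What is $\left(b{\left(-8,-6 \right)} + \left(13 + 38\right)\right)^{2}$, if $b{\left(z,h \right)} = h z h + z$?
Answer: $60025$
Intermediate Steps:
$b{\left(z,h \right)} = z + z h^{2}$ ($b{\left(z,h \right)} = z h^{2} + z = z + z h^{2}$)
$\left(b{\left(-8,-6 \right)} + \left(13 + 38\right)\right)^{2} = \left(- 8 \left(1 + \left(-6\right)^{2}\right) + \left(13 + 38\right)\right)^{2} = \left(- 8 \left(1 + 36\right) + 51\right)^{2} = \left(\left(-8\right) 37 + 51\right)^{2} = \left(-296 + 51\right)^{2} = \left(-245\right)^{2} = 60025$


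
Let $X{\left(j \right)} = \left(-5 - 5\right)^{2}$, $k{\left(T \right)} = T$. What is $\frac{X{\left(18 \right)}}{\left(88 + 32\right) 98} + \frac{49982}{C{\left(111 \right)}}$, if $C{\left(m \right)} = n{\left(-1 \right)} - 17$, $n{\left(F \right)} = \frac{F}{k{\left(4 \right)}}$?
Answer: $- \frac{39185773}{13524} \approx -2897.5$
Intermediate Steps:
$X{\left(j \right)} = 100$ ($X{\left(j \right)} = \left(-10\right)^{2} = 100$)
$n{\left(F \right)} = \frac{F}{4}$
$C{\left(m \right)} = - \frac{69}{4}$ ($C{\left(m \right)} = \frac{1}{4} \left(-1\right) - 17 = - \frac{1}{4} - 17 = - \frac{69}{4}$)
$\frac{X{\left(18 \right)}}{\left(88 + 32\right) 98} + \frac{49982}{C{\left(111 \right)}} = \frac{100}{\left(88 + 32\right) 98} + \frac{49982}{- \frac{69}{4}} = \frac{100}{120 \cdot 98} + 49982 \left(- \frac{4}{69}\right) = \frac{100}{11760} - \frac{199928}{69} = 100 \cdot \frac{1}{11760} - \frac{199928}{69} = \frac{5}{588} - \frac{199928}{69} = - \frac{39185773}{13524}$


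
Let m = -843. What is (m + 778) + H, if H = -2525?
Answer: -2590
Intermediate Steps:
(m + 778) + H = (-843 + 778) - 2525 = -65 - 2525 = -2590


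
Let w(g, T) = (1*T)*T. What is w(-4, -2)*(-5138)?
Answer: -20552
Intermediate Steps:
w(g, T) = T² (w(g, T) = T*T = T²)
w(-4, -2)*(-5138) = (-2)²*(-5138) = 4*(-5138) = -20552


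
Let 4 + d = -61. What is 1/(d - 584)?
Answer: -1/649 ≈ -0.0015408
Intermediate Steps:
d = -65 (d = -4 - 61 = -65)
1/(d - 584) = 1/(-65 - 584) = 1/(-649) = -1/649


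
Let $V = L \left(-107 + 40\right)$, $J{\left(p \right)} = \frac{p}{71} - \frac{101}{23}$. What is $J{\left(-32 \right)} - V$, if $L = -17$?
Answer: $- \frac{1867894}{1633} \approx -1143.8$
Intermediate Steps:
$J{\left(p \right)} = - \frac{101}{23} + \frac{p}{71}$ ($J{\left(p \right)} = p \frac{1}{71} - \frac{101}{23} = \frac{p}{71} - \frac{101}{23} = - \frac{101}{23} + \frac{p}{71}$)
$V = 1139$ ($V = - 17 \left(-107 + 40\right) = \left(-17\right) \left(-67\right) = 1139$)
$J{\left(-32 \right)} - V = \left(- \frac{101}{23} + \frac{1}{71} \left(-32\right)\right) - 1139 = \left(- \frac{101}{23} - \frac{32}{71}\right) - 1139 = - \frac{7907}{1633} - 1139 = - \frac{1867894}{1633}$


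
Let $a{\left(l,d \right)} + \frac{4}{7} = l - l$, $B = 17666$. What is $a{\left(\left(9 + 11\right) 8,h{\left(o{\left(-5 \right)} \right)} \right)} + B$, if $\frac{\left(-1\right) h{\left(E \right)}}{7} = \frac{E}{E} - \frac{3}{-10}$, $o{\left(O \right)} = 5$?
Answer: $\frac{123658}{7} \approx 17665.0$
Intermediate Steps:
$h{\left(E \right)} = - \frac{91}{10}$ ($h{\left(E \right)} = - 7 \left(\frac{E}{E} - \frac{3}{-10}\right) = - 7 \left(1 - - \frac{3}{10}\right) = - 7 \left(1 + \frac{3}{10}\right) = \left(-7\right) \frac{13}{10} = - \frac{91}{10}$)
$a{\left(l,d \right)} = - \frac{4}{7}$ ($a{\left(l,d \right)} = - \frac{4}{7} + \left(l - l\right) = - \frac{4}{7} + 0 = - \frac{4}{7}$)
$a{\left(\left(9 + 11\right) 8,h{\left(o{\left(-5 \right)} \right)} \right)} + B = - \frac{4}{7} + 17666 = \frac{123658}{7}$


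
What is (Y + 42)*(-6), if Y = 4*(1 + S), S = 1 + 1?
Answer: -324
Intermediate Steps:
S = 2
Y = 12 (Y = 4*(1 + 2) = 4*3 = 12)
(Y + 42)*(-6) = (12 + 42)*(-6) = 54*(-6) = -324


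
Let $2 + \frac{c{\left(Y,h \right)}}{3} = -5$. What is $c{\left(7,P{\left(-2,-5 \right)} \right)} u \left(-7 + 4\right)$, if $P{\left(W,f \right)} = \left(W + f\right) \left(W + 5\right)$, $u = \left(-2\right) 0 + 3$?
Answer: $189$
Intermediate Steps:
$u = 3$ ($u = 0 + 3 = 3$)
$P{\left(W,f \right)} = \left(5 + W\right) \left(W + f\right)$ ($P{\left(W,f \right)} = \left(W + f\right) \left(5 + W\right) = \left(5 + W\right) \left(W + f\right)$)
$c{\left(Y,h \right)} = -21$ ($c{\left(Y,h \right)} = -6 + 3 \left(-5\right) = -6 - 15 = -21$)
$c{\left(7,P{\left(-2,-5 \right)} \right)} u \left(-7 + 4\right) = \left(-21\right) 3 \left(-7 + 4\right) = \left(-63\right) \left(-3\right) = 189$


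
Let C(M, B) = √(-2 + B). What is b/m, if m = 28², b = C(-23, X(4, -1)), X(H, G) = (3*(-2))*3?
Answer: I*√5/392 ≈ 0.0057043*I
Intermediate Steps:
X(H, G) = -18 (X(H, G) = -6*3 = -18)
b = 2*I*√5 (b = √(-2 - 18) = √(-20) = 2*I*√5 ≈ 4.4721*I)
m = 784
b/m = (2*I*√5)/784 = (2*I*√5)*(1/784) = I*√5/392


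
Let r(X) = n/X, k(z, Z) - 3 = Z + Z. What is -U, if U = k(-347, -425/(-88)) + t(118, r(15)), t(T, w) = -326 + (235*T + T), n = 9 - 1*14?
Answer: -1211525/44 ≈ -27535.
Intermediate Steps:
k(z, Z) = 3 + 2*Z (k(z, Z) = 3 + (Z + Z) = 3 + 2*Z)
n = -5 (n = 9 - 14 = -5)
r(X) = -5/X
t(T, w) = -326 + 236*T
U = 1211525/44 (U = (3 + 2*(-425/(-88))) + (-326 + 236*118) = (3 + 2*(-425*(-1/88))) + (-326 + 27848) = (3 + 2*(425/88)) + 27522 = (3 + 425/44) + 27522 = 557/44 + 27522 = 1211525/44 ≈ 27535.)
-U = -1*1211525/44 = -1211525/44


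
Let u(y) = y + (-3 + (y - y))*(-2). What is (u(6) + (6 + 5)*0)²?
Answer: 144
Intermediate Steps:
u(y) = 6 + y (u(y) = y + (-3 + 0)*(-2) = y - 3*(-2) = y + 6 = 6 + y)
(u(6) + (6 + 5)*0)² = ((6 + 6) + (6 + 5)*0)² = (12 + 11*0)² = (12 + 0)² = 12² = 144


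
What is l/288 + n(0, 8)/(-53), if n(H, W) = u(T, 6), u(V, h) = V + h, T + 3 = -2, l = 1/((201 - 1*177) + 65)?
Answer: -25579/1358496 ≈ -0.018829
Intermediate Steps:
l = 1/89 (l = 1/((201 - 177) + 65) = 1/(24 + 65) = 1/89 ≈ 0.011236)
T = -5 (T = -3 - 2 = -5)
n(H, W) = 1 (n(H, W) = -5 + 6 = 1)
l/288 + n(0, 8)/(-53) = (1/89)/288 + 1/(-53) = (1/89)*(1/288) + 1*(-1/53) = 1/25632 - 1/53 = -25579/1358496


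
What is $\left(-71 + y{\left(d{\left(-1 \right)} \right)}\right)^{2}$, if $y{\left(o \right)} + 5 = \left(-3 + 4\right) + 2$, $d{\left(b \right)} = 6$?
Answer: $5329$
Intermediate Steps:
$y{\left(o \right)} = -2$ ($y{\left(o \right)} = -5 + \left(\left(-3 + 4\right) + 2\right) = -5 + \left(1 + 2\right) = -5 + 3 = -2$)
$\left(-71 + y{\left(d{\left(-1 \right)} \right)}\right)^{2} = \left(-71 - 2\right)^{2} = \left(-73\right)^{2} = 5329$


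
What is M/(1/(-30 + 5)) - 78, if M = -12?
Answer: 222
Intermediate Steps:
M/(1/(-30 + 5)) - 78 = -12/1/(-30 + 5) - 78 = -12/1/(-25) - 78 = -12/(-1/25) - 78 = -25*(-12) - 78 = 300 - 78 = 222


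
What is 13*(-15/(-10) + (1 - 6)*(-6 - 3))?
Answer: 1209/2 ≈ 604.50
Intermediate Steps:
13*(-15/(-10) + (1 - 6)*(-6 - 3)) = 13*(-15*(-⅒) - 5*(-9)) = 13*(3/2 + 45) = 13*(93/2) = 1209/2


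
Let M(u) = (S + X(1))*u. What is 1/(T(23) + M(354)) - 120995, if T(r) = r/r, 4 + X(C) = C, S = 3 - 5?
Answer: -214040156/1769 ≈ -1.2100e+5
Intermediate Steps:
S = -2
X(C) = -4 + C
M(u) = -5*u (M(u) = (-2 + (-4 + 1))*u = (-2 - 3)*u = -5*u)
T(r) = 1
1/(T(23) + M(354)) - 120995 = 1/(1 - 5*354) - 120995 = 1/(1 - 1770) - 120995 = 1/(-1769) - 120995 = -1/1769 - 120995 = -214040156/1769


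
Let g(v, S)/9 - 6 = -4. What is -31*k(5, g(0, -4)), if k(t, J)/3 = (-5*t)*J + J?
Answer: 40176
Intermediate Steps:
g(v, S) = 18 (g(v, S) = 54 + 9*(-4) = 54 - 36 = 18)
k(t, J) = 3*J - 15*J*t (k(t, J) = 3*((-5*t)*J + J) = 3*(-5*J*t + J) = 3*(J - 5*J*t) = 3*J - 15*J*t)
-31*k(5, g(0, -4)) = -93*18*(1 - 5*5) = -93*18*(1 - 25) = -93*18*(-24) = -31*(-1296) = 40176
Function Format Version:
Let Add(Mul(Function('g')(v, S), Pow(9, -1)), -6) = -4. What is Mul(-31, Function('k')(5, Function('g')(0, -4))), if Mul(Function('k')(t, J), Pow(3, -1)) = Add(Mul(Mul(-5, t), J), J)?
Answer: 40176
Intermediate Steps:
Function('g')(v, S) = 18 (Function('g')(v, S) = Add(54, Mul(9, -4)) = Add(54, -36) = 18)
Function('k')(t, J) = Add(Mul(3, J), Mul(-15, J, t)) (Function('k')(t, J) = Mul(3, Add(Mul(Mul(-5, t), J), J)) = Mul(3, Add(Mul(-5, J, t), J)) = Mul(3, Add(J, Mul(-5, J, t))) = Add(Mul(3, J), Mul(-15, J, t)))
Mul(-31, Function('k')(5, Function('g')(0, -4))) = Mul(-31, Mul(3, 18, Add(1, Mul(-5, 5)))) = Mul(-31, Mul(3, 18, Add(1, -25))) = Mul(-31, Mul(3, 18, -24)) = Mul(-31, -1296) = 40176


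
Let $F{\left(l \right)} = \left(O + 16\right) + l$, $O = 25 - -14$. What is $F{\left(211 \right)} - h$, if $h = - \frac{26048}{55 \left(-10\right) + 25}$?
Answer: $\frac{113602}{525} \approx 216.38$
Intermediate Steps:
$O = 39$ ($O = 25 + 14 = 39$)
$F{\left(l \right)} = 55 + l$ ($F{\left(l \right)} = \left(39 + 16\right) + l = 55 + l$)
$h = \frac{26048}{525}$ ($h = - \frac{26048}{-550 + 25} = - \frac{26048}{-525} = \left(-26048\right) \left(- \frac{1}{525}\right) = \frac{26048}{525} \approx 49.615$)
$F{\left(211 \right)} - h = \left(55 + 211\right) - \frac{26048}{525} = 266 - \frac{26048}{525} = \frac{113602}{525}$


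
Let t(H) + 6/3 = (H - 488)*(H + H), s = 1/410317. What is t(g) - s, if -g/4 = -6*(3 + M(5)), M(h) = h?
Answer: -46639092123/410317 ≈ -1.1367e+5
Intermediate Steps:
g = 192 (g = -(-24)*(3 + 5) = -(-24)*8 = -4*(-48) = 192)
s = 1/410317 ≈ 2.4371e-6
t(H) = -2 + 2*H*(-488 + H) (t(H) = -2 + (H - 488)*(H + H) = -2 + (-488 + H)*(2*H) = -2 + 2*H*(-488 + H))
t(g) - s = (-2 - 976*192 + 2*192²) - 1*1/410317 = (-2 - 187392 + 2*36864) - 1/410317 = (-2 - 187392 + 73728) - 1/410317 = -113666 - 1/410317 = -46639092123/410317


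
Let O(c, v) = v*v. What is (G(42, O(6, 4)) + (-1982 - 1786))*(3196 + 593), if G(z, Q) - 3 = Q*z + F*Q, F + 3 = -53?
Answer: -15114321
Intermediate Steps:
F = -56 (F = -3 - 53 = -56)
O(c, v) = v**2
G(z, Q) = 3 - 56*Q + Q*z (G(z, Q) = 3 + (Q*z - 56*Q) = 3 + (-56*Q + Q*z) = 3 - 56*Q + Q*z)
(G(42, O(6, 4)) + (-1982 - 1786))*(3196 + 593) = ((3 - 56*4**2 + 4**2*42) + (-1982 - 1786))*(3196 + 593) = ((3 - 56*16 + 16*42) - 3768)*3789 = ((3 - 896 + 672) - 3768)*3789 = (-221 - 3768)*3789 = -3989*3789 = -15114321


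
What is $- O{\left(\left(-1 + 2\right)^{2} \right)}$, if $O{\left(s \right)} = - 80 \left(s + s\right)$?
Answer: $160$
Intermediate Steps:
$O{\left(s \right)} = - 160 s$ ($O{\left(s \right)} = - 80 \cdot 2 s = - 160 s$)
$- O{\left(\left(-1 + 2\right)^{2} \right)} = - \left(-160\right) \left(-1 + 2\right)^{2} = - \left(-160\right) 1^{2} = - \left(-160\right) 1 = \left(-1\right) \left(-160\right) = 160$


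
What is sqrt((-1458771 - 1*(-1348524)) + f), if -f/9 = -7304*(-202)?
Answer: I*sqrt(13388919) ≈ 3659.1*I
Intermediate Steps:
f = -13278672 (f = -(-65736)*(-202) = -9*1475408 = -13278672)
sqrt((-1458771 - 1*(-1348524)) + f) = sqrt((-1458771 - 1*(-1348524)) - 13278672) = sqrt((-1458771 + 1348524) - 13278672) = sqrt(-110247 - 13278672) = sqrt(-13388919) = I*sqrt(13388919)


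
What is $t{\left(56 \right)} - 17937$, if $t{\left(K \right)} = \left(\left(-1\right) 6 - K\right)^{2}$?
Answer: $-14093$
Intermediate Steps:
$t{\left(K \right)} = \left(-6 - K\right)^{2}$
$t{\left(56 \right)} - 17937 = \left(6 + 56\right)^{2} - 17937 = 62^{2} - 17937 = 3844 - 17937 = -14093$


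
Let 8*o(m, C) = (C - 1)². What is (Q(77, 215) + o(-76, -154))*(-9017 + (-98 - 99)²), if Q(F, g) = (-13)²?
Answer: 94503948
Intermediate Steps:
Q(F, g) = 169
o(m, C) = (-1 + C)²/8 (o(m, C) = (C - 1)²/8 = (-1 + C)²/8)
(Q(77, 215) + o(-76, -154))*(-9017 + (-98 - 99)²) = (169 + (-1 - 154)²/8)*(-9017 + (-98 - 99)²) = (169 + (⅛)*(-155)²)*(-9017 + (-197)²) = (169 + (⅛)*24025)*(-9017 + 38809) = (169 + 24025/8)*29792 = (25377/8)*29792 = 94503948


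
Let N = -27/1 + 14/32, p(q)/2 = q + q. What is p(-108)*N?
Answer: 11475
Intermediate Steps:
p(q) = 4*q (p(q) = 2*(q + q) = 2*(2*q) = 4*q)
N = -425/16 (N = -27*1 + 14*(1/32) = -27 + 7/16 = -425/16 ≈ -26.563)
p(-108)*N = (4*(-108))*(-425/16) = -432*(-425/16) = 11475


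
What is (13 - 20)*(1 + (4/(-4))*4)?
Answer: 21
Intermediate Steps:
(13 - 20)*(1 + (4/(-4))*4) = -7*(1 + (4*(-¼))*4) = -7*(1 - 1*4) = -7*(1 - 4) = -7*(-3) = 21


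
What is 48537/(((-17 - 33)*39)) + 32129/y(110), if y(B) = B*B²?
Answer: -430267303/17303000 ≈ -24.867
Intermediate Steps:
y(B) = B³
48537/(((-17 - 33)*39)) + 32129/y(110) = 48537/(((-17 - 33)*39)) + 32129/(110³) = 48537/((-50*39)) + 32129/1331000 = 48537/(-1950) + 32129*(1/1331000) = 48537*(-1/1950) + 32129/1331000 = -16179/650 + 32129/1331000 = -430267303/17303000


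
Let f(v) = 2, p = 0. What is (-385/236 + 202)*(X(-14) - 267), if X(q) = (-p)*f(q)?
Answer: -12625629/236 ≈ -53498.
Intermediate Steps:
X(q) = 0 (X(q) = -1*0*2 = 0*2 = 0)
(-385/236 + 202)*(X(-14) - 267) = (-385/236 + 202)*(0 - 267) = (-385*1/236 + 202)*(-267) = (-385/236 + 202)*(-267) = (47287/236)*(-267) = -12625629/236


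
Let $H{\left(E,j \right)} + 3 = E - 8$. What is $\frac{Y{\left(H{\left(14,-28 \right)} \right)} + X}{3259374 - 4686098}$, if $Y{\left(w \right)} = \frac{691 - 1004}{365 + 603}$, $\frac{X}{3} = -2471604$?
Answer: $\frac{552118333}{106236064} \approx 5.1971$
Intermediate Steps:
$H{\left(E,j \right)} = -11 + E$ ($H{\left(E,j \right)} = -3 + \left(E - 8\right) = -3 + \left(-8 + E\right) = -11 + E$)
$X = -7414812$ ($X = 3 \left(-2471604\right) = -7414812$)
$Y{\left(w \right)} = - \frac{313}{968}$
$\frac{Y{\left(H{\left(14,-28 \right)} \right)} + X}{3259374 - 4686098} = \frac{- \frac{313}{968} - 7414812}{3259374 - 4686098} = - \frac{7177538329}{968 \left(-1426724\right)} = \left(- \frac{7177538329}{968}\right) \left(- \frac{1}{1426724}\right) = \frac{552118333}{106236064}$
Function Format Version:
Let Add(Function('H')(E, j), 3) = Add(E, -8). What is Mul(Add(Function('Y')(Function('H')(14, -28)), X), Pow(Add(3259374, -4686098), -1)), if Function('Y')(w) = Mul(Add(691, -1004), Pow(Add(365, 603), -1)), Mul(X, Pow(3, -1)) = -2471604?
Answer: Rational(552118333, 106236064) ≈ 5.1971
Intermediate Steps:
Function('H')(E, j) = Add(-11, E) (Function('H')(E, j) = Add(-3, Add(E, -8)) = Add(-3, Add(-8, E)) = Add(-11, E))
X = -7414812 (X = Mul(3, -2471604) = -7414812)
Function('Y')(w) = Rational(-313, 968) (Function('Y')(w) = Mul(-313, Pow(968, -1)) = Mul(-313, Rational(1, 968)) = Rational(-313, 968))
Mul(Add(Function('Y')(Function('H')(14, -28)), X), Pow(Add(3259374, -4686098), -1)) = Mul(Add(Rational(-313, 968), -7414812), Pow(Add(3259374, -4686098), -1)) = Mul(Rational(-7177538329, 968), Pow(-1426724, -1)) = Mul(Rational(-7177538329, 968), Rational(-1, 1426724)) = Rational(552118333, 106236064)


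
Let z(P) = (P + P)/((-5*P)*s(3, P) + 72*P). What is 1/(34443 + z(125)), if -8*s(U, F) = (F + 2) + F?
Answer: 459/15809341 ≈ 2.9033e-5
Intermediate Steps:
s(U, F) = -¼ - F/4 (s(U, F) = -((F + 2) + F)/8 = -((2 + F) + F)/8 = -(2 + 2*F)/8 = -¼ - F/4)
z(P) = 2*P/(72*P - 5*P*(-¼ - P/4)) (z(P) = (P + P)/((-5*P)*(-¼ - P/4) + 72*P) = (2*P)/(-5*P*(-¼ - P/4) + 72*P) = (2*P)/(72*P - 5*P*(-¼ - P/4)) = 2*P/(72*P - 5*P*(-¼ - P/4)))
1/(34443 + z(125)) = 1/(34443 + 8/(293 + 5*125)) = 1/(34443 + 8/(293 + 625)) = 1/(34443 + 8/918) = 1/(34443 + 8*(1/918)) = 1/(34443 + 4/459) = 1/(15809341/459) = 459/15809341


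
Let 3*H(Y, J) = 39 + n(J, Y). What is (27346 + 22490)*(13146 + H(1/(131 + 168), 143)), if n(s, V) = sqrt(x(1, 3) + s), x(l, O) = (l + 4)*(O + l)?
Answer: 655791924 + 16612*sqrt(163) ≈ 6.5600e+8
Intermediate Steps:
x(l, O) = (4 + l)*(O + l)
n(s, V) = sqrt(20 + s) (n(s, V) = sqrt((1**2 + 4*3 + 4*1 + 3*1) + s) = sqrt((1 + 12 + 4 + 3) + s) = sqrt(20 + s))
H(Y, J) = 13 + sqrt(20 + J)/3 (H(Y, J) = (39 + sqrt(20 + J))/3 = 13 + sqrt(20 + J)/3)
(27346 + 22490)*(13146 + H(1/(131 + 168), 143)) = (27346 + 22490)*(13146 + (13 + sqrt(20 + 143)/3)) = 49836*(13146 + (13 + sqrt(163)/3)) = 49836*(13159 + sqrt(163)/3) = 655791924 + 16612*sqrt(163)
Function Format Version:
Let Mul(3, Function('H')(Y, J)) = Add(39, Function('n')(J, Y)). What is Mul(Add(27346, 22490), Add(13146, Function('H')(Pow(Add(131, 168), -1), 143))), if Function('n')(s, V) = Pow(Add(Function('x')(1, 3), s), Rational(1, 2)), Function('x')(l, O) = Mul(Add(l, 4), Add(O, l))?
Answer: Add(655791924, Mul(16612, Pow(163, Rational(1, 2)))) ≈ 6.5600e+8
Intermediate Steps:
Function('x')(l, O) = Mul(Add(4, l), Add(O, l))
Function('n')(s, V) = Pow(Add(20, s), Rational(1, 2)) (Function('n')(s, V) = Pow(Add(Add(Pow(1, 2), Mul(4, 3), Mul(4, 1), Mul(3, 1)), s), Rational(1, 2)) = Pow(Add(Add(1, 12, 4, 3), s), Rational(1, 2)) = Pow(Add(20, s), Rational(1, 2)))
Function('H')(Y, J) = Add(13, Mul(Rational(1, 3), Pow(Add(20, J), Rational(1, 2)))) (Function('H')(Y, J) = Mul(Rational(1, 3), Add(39, Pow(Add(20, J), Rational(1, 2)))) = Add(13, Mul(Rational(1, 3), Pow(Add(20, J), Rational(1, 2)))))
Mul(Add(27346, 22490), Add(13146, Function('H')(Pow(Add(131, 168), -1), 143))) = Mul(Add(27346, 22490), Add(13146, Add(13, Mul(Rational(1, 3), Pow(Add(20, 143), Rational(1, 2)))))) = Mul(49836, Add(13146, Add(13, Mul(Rational(1, 3), Pow(163, Rational(1, 2)))))) = Mul(49836, Add(13159, Mul(Rational(1, 3), Pow(163, Rational(1, 2))))) = Add(655791924, Mul(16612, Pow(163, Rational(1, 2))))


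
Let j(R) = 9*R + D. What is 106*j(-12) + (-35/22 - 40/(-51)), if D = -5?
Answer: -13440221/1122 ≈ -11979.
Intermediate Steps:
j(R) = -5 + 9*R (j(R) = 9*R - 5 = -5 + 9*R)
106*j(-12) + (-35/22 - 40/(-51)) = 106*(-5 + 9*(-12)) + (-35/22 - 40/(-51)) = 106*(-5 - 108) + (-35*1/22 - 40*(-1/51)) = 106*(-113) + (-35/22 + 40/51) = -11978 - 905/1122 = -13440221/1122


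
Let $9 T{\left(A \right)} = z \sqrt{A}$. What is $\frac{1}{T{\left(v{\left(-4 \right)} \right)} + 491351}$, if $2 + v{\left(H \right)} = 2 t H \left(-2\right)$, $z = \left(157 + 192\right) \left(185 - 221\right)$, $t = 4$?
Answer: $\frac{491351}{241304978609} + \frac{1396 \sqrt{62}}{241304978609} \approx 2.0818 \cdot 10^{-6}$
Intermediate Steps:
$z = -12564$ ($z = 349 \left(-36\right) = -12564$)
$v{\left(H \right)} = -2 - 16 H$ ($v{\left(H \right)} = -2 + 2 \cdot 4 H \left(-2\right) = -2 + 8 H \left(-2\right) = -2 - 16 H$)
$T{\left(A \right)} = - 1396 \sqrt{A}$ ($T{\left(A \right)} = \frac{\left(-12564\right) \sqrt{A}}{9} = - 1396 \sqrt{A}$)
$\frac{1}{T{\left(v{\left(-4 \right)} \right)} + 491351} = \frac{1}{- 1396 \sqrt{-2 - -64} + 491351} = \frac{1}{- 1396 \sqrt{-2 + 64} + 491351} = \frac{1}{- 1396 \sqrt{62} + 491351} = \frac{1}{491351 - 1396 \sqrt{62}}$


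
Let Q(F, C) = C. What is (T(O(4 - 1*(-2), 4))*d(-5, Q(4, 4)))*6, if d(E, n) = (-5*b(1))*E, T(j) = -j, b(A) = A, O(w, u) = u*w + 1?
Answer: -3750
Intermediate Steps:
O(w, u) = 1 + u*w
d(E, n) = -5*E (d(E, n) = (-5*1)*E = -5*E)
(T(O(4 - 1*(-2), 4))*d(-5, Q(4, 4)))*6 = ((-(1 + 4*(4 - 1*(-2))))*(-5*(-5)))*6 = (-(1 + 4*(4 + 2))*25)*6 = (-(1 + 4*6)*25)*6 = (-(1 + 24)*25)*6 = (-1*25*25)*6 = -25*25*6 = -625*6 = -3750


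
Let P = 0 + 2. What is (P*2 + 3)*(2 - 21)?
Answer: -133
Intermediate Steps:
P = 2
(P*2 + 3)*(2 - 21) = (2*2 + 3)*(2 - 21) = (4 + 3)*(-19) = 7*(-19) = -133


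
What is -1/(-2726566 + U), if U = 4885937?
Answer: -1/2159371 ≈ -4.6310e-7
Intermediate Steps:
-1/(-2726566 + U) = -1/(-2726566 + 4885937) = -1/2159371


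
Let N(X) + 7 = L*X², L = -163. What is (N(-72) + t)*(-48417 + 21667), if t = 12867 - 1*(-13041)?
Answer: 21910684250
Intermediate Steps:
t = 25908 (t = 12867 + 13041 = 25908)
N(X) = -7 - 163*X²
(N(-72) + t)*(-48417 + 21667) = ((-7 - 163*(-72)²) + 25908)*(-48417 + 21667) = ((-7 - 163*5184) + 25908)*(-26750) = ((-7 - 844992) + 25908)*(-26750) = (-844999 + 25908)*(-26750) = -819091*(-26750) = 21910684250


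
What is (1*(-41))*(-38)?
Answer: 1558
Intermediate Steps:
(1*(-41))*(-38) = -41*(-38) = 1558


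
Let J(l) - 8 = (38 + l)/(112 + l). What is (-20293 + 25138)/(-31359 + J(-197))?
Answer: -411825/2664676 ≈ -0.15455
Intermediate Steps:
J(l) = 8 + (38 + l)/(112 + l)
(-20293 + 25138)/(-31359 + J(-197)) = (-20293 + 25138)/(-31359 + (934 + 9*(-197))/(112 - 197)) = 4845/(-31359 + (934 - 1773)/(-85)) = 4845/(-31359 - 1/85*(-839)) = 4845/(-31359 + 839/85) = 4845/(-2664676/85) = 4845*(-85/2664676) = -411825/2664676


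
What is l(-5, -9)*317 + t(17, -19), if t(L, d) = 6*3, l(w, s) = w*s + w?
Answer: 12698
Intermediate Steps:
l(w, s) = w + s*w (l(w, s) = s*w + w = w + s*w)
t(L, d) = 18
l(-5, -9)*317 + t(17, -19) = -5*(1 - 9)*317 + 18 = -5*(-8)*317 + 18 = 40*317 + 18 = 12680 + 18 = 12698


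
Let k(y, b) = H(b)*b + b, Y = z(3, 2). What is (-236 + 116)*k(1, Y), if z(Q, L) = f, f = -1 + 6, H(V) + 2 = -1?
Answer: 1200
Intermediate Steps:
H(V) = -3 (H(V) = -2 - 1 = -3)
f = 5
z(Q, L) = 5
Y = 5
k(y, b) = -2*b (k(y, b) = -3*b + b = -2*b)
(-236 + 116)*k(1, Y) = (-236 + 116)*(-2*5) = -120*(-10) = 1200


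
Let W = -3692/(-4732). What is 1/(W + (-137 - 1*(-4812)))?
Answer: 91/425496 ≈ 0.00021387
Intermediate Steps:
W = 71/91 (W = -3692*(-1/4732) = 71/91 ≈ 0.78022)
1/(W + (-137 - 1*(-4812))) = 1/(71/91 + (-137 - 1*(-4812))) = 1/(71/91 + (-137 + 4812)) = 1/(71/91 + 4675) = 1/(425496/91) = 91/425496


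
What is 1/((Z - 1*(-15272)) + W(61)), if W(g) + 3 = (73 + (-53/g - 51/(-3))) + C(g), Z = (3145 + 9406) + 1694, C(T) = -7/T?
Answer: 61/1805784 ≈ 3.3780e-5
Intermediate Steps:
Z = 14245 (Z = 12551 + 1694 = 14245)
W(g) = 87 - 60/g (W(g) = -3 + ((73 + (-53/g - 51/(-3))) - 7/g) = -3 + ((73 + (-53/g - 51*(-⅓))) - 7/g) = -3 + ((73 + (-53/g + 17)) - 7/g) = -3 + ((73 + (17 - 53/g)) - 7/g) = -3 + ((90 - 53/g) - 7/g) = -3 + (90 - 60/g) = 87 - 60/g)
1/((Z - 1*(-15272)) + W(61)) = 1/((14245 - 1*(-15272)) + (87 - 60/61)) = 1/((14245 + 15272) + (87 - 60*1/61)) = 1/(29517 + (87 - 60/61)) = 1/(29517 + 5247/61) = 1/(1805784/61) = 61/1805784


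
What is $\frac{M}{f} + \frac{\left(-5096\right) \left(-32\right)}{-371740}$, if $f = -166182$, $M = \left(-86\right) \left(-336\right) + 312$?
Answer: $- \frac{1581558876}{2574020695} \approx -0.61443$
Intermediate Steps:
$M = 29208$ ($M = 28896 + 312 = 29208$)
$\frac{M}{f} + \frac{\left(-5096\right) \left(-32\right)}{-371740} = \frac{29208}{-166182} + \frac{\left(-5096\right) \left(-32\right)}{-371740} = 29208 \left(- \frac{1}{166182}\right) + 163072 \left(- \frac{1}{371740}\right) = - \frac{4868}{27697} - \frac{40768}{92935} = - \frac{1581558876}{2574020695}$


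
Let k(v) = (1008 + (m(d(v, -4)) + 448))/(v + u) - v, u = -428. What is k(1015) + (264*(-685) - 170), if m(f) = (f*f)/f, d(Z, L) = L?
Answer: -106847223/587 ≈ -1.8202e+5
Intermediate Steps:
m(f) = f (m(f) = f²/f = f)
k(v) = -v + 1452/(-428 + v) (k(v) = (1008 + (-4 + 448))/(v - 428) - v = (1008 + 444)/(-428 + v) - v = 1452/(-428 + v) - v = -v + 1452/(-428 + v))
k(1015) + (264*(-685) - 170) = (1452 - 1*1015² + 428*1015)/(-428 + 1015) + (264*(-685) - 170) = (1452 - 1*1030225 + 434420)/587 + (-180840 - 170) = (1452 - 1030225 + 434420)/587 - 181010 = (1/587)*(-594353) - 181010 = -594353/587 - 181010 = -106847223/587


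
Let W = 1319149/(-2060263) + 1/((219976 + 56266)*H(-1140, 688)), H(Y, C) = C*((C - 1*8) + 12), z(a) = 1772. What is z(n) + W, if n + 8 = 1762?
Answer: 479969532195214035047/270961074295974016 ≈ 1771.4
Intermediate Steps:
n = 1754 (n = -8 + 1762 = 1754)
H(Y, C) = C*(4 + C) (H(Y, C) = C*((C - 8) + 12) = C*((-8 + C) + 12) = C*(4 + C))
W = -173491457251921305/270961074295974016 (W = 1319149/(-2060263) + 1/((219976 + 56266)*((688*(4 + 688)))) = 1319149*(-1/2060263) + 1/(276242*((688*692))) = -1319149/2060263 + (1/276242)/476096 = -1319149/2060263 + (1/276242)*(1/476096) = -1319149/2060263 + 1/131517711232 = -173491457251921305/270961074295974016 ≈ -0.64028)
z(n) + W = 1772 - 173491457251921305/270961074295974016 = 479969532195214035047/270961074295974016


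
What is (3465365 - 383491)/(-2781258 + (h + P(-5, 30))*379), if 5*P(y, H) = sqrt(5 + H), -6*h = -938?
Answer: -188749904753265/166709824566631 - 5256136107*sqrt(35)/166709824566631 ≈ -1.1324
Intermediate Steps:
h = 469/3 (h = -1/6*(-938) = 469/3 ≈ 156.33)
P(y, H) = sqrt(5 + H)/5
(3465365 - 383491)/(-2781258 + (h + P(-5, 30))*379) = (3465365 - 383491)/(-2781258 + (469/3 + sqrt(5 + 30)/5)*379) = 3081874/(-2781258 + (469/3 + sqrt(35)/5)*379) = 3081874/(-2781258 + (177751/3 + 379*sqrt(35)/5)) = 3081874/(-8166023/3 + 379*sqrt(35)/5)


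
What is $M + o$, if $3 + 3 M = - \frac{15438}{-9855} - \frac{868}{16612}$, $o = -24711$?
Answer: $- \frac{1011387505787}{40927815} \approx -24712.0$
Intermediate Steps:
$M = - \frac{20269322}{40927815}$ ($M = -1 + \frac{- \frac{15438}{-9855} - \frac{868}{16612}}{3} = -1 + \frac{\left(-15438\right) \left(- \frac{1}{9855}\right) - \frac{217}{4153}}{3} = -1 + \frac{\frac{5146}{3285} - \frac{217}{4153}}{3} = -1 + \frac{1}{3} \cdot \frac{20658493}{13642605} = -1 + \frac{20658493}{40927815} = - \frac{20269322}{40927815} \approx -0.49525$)
$M + o = - \frac{20269322}{40927815} - 24711 = - \frac{1011387505787}{40927815}$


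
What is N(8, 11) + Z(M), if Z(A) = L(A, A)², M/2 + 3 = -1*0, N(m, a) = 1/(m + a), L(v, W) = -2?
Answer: 77/19 ≈ 4.0526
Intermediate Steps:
N(m, a) = 1/(a + m)
M = -6 (M = -6 + 2*(-1*0) = -6 + 2*0 = -6 + 0 = -6)
Z(A) = 4 (Z(A) = (-2)² = 4)
N(8, 11) + Z(M) = 1/(11 + 8) + 4 = 1/19 + 4 = 77/19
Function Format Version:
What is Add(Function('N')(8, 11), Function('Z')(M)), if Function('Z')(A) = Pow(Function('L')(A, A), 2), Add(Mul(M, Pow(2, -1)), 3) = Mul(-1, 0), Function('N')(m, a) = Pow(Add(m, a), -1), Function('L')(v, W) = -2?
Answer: Rational(77, 19) ≈ 4.0526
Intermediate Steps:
Function('N')(m, a) = Pow(Add(a, m), -1)
M = -6 (M = Add(-6, Mul(2, Mul(-1, 0))) = Add(-6, Mul(2, 0)) = Add(-6, 0) = -6)
Function('Z')(A) = 4 (Function('Z')(A) = Pow(-2, 2) = 4)
Add(Function('N')(8, 11), Function('Z')(M)) = Add(Pow(Add(11, 8), -1), 4) = Add(Pow(19, -1), 4) = Add(Rational(1, 19), 4) = Rational(77, 19)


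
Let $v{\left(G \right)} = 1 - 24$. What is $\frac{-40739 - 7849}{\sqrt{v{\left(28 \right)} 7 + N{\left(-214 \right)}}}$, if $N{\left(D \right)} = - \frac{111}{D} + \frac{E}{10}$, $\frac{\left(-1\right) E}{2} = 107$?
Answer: $\frac{16196 i \sqrt{208235910}}{64871} \approx 3602.8 i$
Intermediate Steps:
$E = -214$ ($E = \left(-2\right) 107 = -214$)
$v{\left(G \right)} = -23$ ($v{\left(G \right)} = 1 - 24 = -23$)
$N{\left(D \right)} = - \frac{107}{5} - \frac{111}{D}$ ($N{\left(D \right)} = - \frac{111}{D} - \frac{214}{10} = - \frac{111}{D} - \frac{107}{5} = - \frac{107}{5} - \frac{111}{D}$)
$\frac{-40739 - 7849}{\sqrt{v{\left(28 \right)} 7 + N{\left(-214 \right)}}} = \frac{-40739 - 7849}{\sqrt{\left(-23\right) 7 - \left(\frac{107}{5} + \frac{111}{-214}\right)}} = \frac{-40739 - 7849}{\sqrt{-161 - \frac{22343}{1070}}} = - \frac{48588}{\sqrt{-161 + \left(- \frac{107}{5} + \frac{111}{214}\right)}} = - \frac{48588}{\sqrt{-161 - \frac{22343}{1070}}} = - \frac{48588}{\sqrt{- \frac{194613}{1070}}} = - \frac{48588}{\frac{1}{1070} i \sqrt{208235910}} = - 48588 \left(- \frac{i \sqrt{208235910}}{194613}\right) = \frac{16196 i \sqrt{208235910}}{64871}$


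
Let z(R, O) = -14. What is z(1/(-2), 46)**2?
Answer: 196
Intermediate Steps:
z(1/(-2), 46)**2 = (-14)**2 = 196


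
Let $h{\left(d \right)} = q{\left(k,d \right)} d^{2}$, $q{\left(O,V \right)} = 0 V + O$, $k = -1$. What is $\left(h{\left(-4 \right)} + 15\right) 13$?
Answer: $-13$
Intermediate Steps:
$q{\left(O,V \right)} = O$ ($q{\left(O,V \right)} = 0 + O = O$)
$h{\left(d \right)} = - d^{2}$
$\left(h{\left(-4 \right)} + 15\right) 13 = \left(- \left(-4\right)^{2} + 15\right) 13 = \left(\left(-1\right) 16 + 15\right) 13 = \left(-16 + 15\right) 13 = \left(-1\right) 13 = -13$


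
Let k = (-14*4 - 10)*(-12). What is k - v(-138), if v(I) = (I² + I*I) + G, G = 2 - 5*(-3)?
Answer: -37313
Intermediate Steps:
G = 17 (G = 2 + 15 = 17)
v(I) = 17 + 2*I² (v(I) = (I² + I*I) + 17 = (I² + I²) + 17 = 2*I² + 17 = 17 + 2*I²)
k = 792 (k = (-56 - 10)*(-12) = -66*(-12) = 792)
k - v(-138) = 792 - (17 + 2*(-138)²) = 792 - (17 + 2*19044) = 792 - (17 + 38088) = 792 - 1*38105 = 792 - 38105 = -37313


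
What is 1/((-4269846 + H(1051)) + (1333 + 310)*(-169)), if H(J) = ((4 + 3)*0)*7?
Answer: -1/4547513 ≈ -2.1990e-7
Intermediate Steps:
H(J) = 0 (H(J) = (7*0)*7 = 0*7 = 0)
1/((-4269846 + H(1051)) + (1333 + 310)*(-169)) = 1/((-4269846 + 0) + (1333 + 310)*(-169)) = 1/(-4269846 + 1643*(-169)) = 1/(-4269846 - 277667) = 1/(-4547513) = -1/4547513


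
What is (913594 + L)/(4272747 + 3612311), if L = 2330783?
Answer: 3244377/7885058 ≈ 0.41146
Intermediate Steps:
(913594 + L)/(4272747 + 3612311) = (913594 + 2330783)/(4272747 + 3612311) = 3244377/7885058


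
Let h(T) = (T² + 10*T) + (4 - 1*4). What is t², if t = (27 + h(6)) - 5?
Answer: 13924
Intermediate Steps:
h(T) = T² + 10*T (h(T) = (T² + 10*T) + (4 - 4) = (T² + 10*T) + 0 = T² + 10*T)
t = 118 (t = (27 + 6*(10 + 6)) - 5 = (27 + 6*16) - 5 = (27 + 96) - 5 = 123 - 5 = 118)
t² = 118² = 13924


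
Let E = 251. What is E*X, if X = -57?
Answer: -14307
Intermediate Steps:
E*X = 251*(-57) = -14307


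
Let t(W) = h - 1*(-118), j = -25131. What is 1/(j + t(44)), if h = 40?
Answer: -1/24973 ≈ -4.0043e-5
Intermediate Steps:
t(W) = 158 (t(W) = 40 - 1*(-118) = 40 + 118 = 158)
1/(j + t(44)) = 1/(-25131 + 158) = 1/(-24973) = -1/24973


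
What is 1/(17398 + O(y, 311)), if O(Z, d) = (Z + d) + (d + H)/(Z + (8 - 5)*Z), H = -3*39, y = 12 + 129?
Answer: 282/5033797 ≈ 5.6021e-5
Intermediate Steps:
y = 141
H = -117
O(Z, d) = Z + d + (-117 + d)/(4*Z) (O(Z, d) = (Z + d) + (d - 117)/(Z + (8 - 5)*Z) = (Z + d) + (-117 + d)/(Z + 3*Z) = (Z + d) + (-117 + d)/((4*Z)) = (Z + d) + (-117 + d)*(1/(4*Z)) = (Z + d) + (-117 + d)/(4*Z) = Z + d + (-117 + d)/(4*Z))
1/(17398 + O(y, 311)) = 1/(17398 + (¼)*(-117 + 311 + 4*141*(141 + 311))/141) = 1/(17398 + (¼)*(1/141)*(-117 + 311 + 4*141*452)) = 1/(17398 + (¼)*(1/141)*(-117 + 311 + 254928)) = 1/(17398 + (¼)*(1/141)*255122) = 1/(17398 + 127561/282) = 1/(5033797/282) = 282/5033797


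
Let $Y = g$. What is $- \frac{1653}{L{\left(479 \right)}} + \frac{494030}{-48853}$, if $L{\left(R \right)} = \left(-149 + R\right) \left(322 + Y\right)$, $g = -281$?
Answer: $- \frac{2254993303}{220327030} \approx -10.235$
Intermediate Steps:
$Y = -281$
$L{\left(R \right)} = -6109 + 41 R$ ($L{\left(R \right)} = \left(-149 + R\right) \left(322 - 281\right) = \left(-149 + R\right) 41 = -6109 + 41 R$)
$- \frac{1653}{L{\left(479 \right)}} + \frac{494030}{-48853} = - \frac{1653}{-6109 + 41 \cdot 479} + \frac{494030}{-48853} = - \frac{1653}{-6109 + 19639} + 494030 \left(- \frac{1}{48853}\right) = - \frac{1653}{13530} - \frac{494030}{48853} = \left(-1653\right) \frac{1}{13530} - \frac{494030}{48853} = - \frac{551}{4510} - \frac{494030}{48853} = - \frac{2254993303}{220327030}$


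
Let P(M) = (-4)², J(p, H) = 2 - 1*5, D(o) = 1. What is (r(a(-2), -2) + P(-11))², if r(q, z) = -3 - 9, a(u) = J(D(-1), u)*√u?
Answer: 16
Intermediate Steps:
J(p, H) = -3 (J(p, H) = 2 - 5 = -3)
a(u) = -3*√u
P(M) = 16
r(q, z) = -12
(r(a(-2), -2) + P(-11))² = (-12 + 16)² = 4² = 16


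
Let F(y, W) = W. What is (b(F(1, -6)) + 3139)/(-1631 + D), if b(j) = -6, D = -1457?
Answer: -3133/3088 ≈ -1.0146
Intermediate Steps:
(b(F(1, -6)) + 3139)/(-1631 + D) = (-6 + 3139)/(-1631 - 1457) = 3133/(-3088) = 3133*(-1/3088) = -3133/3088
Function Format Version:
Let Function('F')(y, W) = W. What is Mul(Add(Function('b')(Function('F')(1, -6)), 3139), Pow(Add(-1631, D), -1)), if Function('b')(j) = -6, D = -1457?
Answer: Rational(-3133, 3088) ≈ -1.0146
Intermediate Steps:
Mul(Add(Function('b')(Function('F')(1, -6)), 3139), Pow(Add(-1631, D), -1)) = Mul(Add(-6, 3139), Pow(Add(-1631, -1457), -1)) = Mul(3133, Pow(-3088, -1)) = Mul(3133, Rational(-1, 3088)) = Rational(-3133, 3088)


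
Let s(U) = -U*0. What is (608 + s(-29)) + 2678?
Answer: 3286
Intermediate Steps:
s(U) = 0
(608 + s(-29)) + 2678 = (608 + 0) + 2678 = 608 + 2678 = 3286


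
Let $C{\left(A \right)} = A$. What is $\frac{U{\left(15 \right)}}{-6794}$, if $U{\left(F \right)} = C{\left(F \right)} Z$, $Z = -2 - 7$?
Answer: $\frac{135}{6794} \approx 0.01987$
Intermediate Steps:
$Z = -9$ ($Z = -2 - 7 = -9$)
$U{\left(F \right)} = - 9 F$ ($U{\left(F \right)} = F \left(-9\right) = - 9 F$)
$\frac{U{\left(15 \right)}}{-6794} = \frac{\left(-9\right) 15}{-6794} = \left(-135\right) \left(- \frac{1}{6794}\right) = \frac{135}{6794}$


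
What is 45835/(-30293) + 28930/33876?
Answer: -338164985/513102834 ≈ -0.65906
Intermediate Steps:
45835/(-30293) + 28930/33876 = 45835*(-1/30293) + 28930*(1/33876) = -45835/30293 + 14465/16938 = -338164985/513102834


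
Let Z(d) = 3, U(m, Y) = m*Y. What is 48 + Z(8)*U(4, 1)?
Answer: 60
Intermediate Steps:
U(m, Y) = Y*m
48 + Z(8)*U(4, 1) = 48 + 3*(1*4) = 48 + 3*4 = 48 + 12 = 60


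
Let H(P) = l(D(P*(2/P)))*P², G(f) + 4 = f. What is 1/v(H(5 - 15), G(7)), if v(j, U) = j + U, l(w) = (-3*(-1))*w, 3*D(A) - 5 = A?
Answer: 1/703 ≈ 0.0014225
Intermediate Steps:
D(A) = 5/3 + A/3
l(w) = 3*w
G(f) = -4 + f
H(P) = 7*P² (H(P) = (3*(5/3 + (P*(2/P))/3))*P² = (3*(5/3 + (⅓)*2))*P² = (3*(5/3 + ⅔))*P² = (3*(7/3))*P² = 7*P²)
v(j, U) = U + j
1/v(H(5 - 15), G(7)) = 1/((-4 + 7) + 7*(5 - 15)²) = 1/(3 + 7*(-10)²) = 1/(3 + 7*100) = 1/(3 + 700) = 1/703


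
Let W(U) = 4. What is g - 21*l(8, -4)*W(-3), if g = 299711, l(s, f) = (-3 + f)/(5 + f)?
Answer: 300299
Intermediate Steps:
l(s, f) = (-3 + f)/(5 + f)
g - 21*l(8, -4)*W(-3) = 299711 - 21*((-3 - 4)/(5 - 4))*4 = 299711 - 21*(-7/1)*4 = 299711 - 21*(1*(-7))*4 = 299711 - 21*(-7)*4 = 299711 - (-147)*4 = 299711 - 1*(-588) = 299711 + 588 = 300299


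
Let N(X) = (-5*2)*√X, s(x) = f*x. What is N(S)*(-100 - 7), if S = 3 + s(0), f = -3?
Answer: 1070*√3 ≈ 1853.3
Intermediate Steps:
s(x) = -3*x
S = 3 (S = 3 - 3*0 = 3 + 0 = 3)
N(X) = -10*√X
N(S)*(-100 - 7) = (-10*√3)*(-100 - 7) = -10*√3*(-107) = 1070*√3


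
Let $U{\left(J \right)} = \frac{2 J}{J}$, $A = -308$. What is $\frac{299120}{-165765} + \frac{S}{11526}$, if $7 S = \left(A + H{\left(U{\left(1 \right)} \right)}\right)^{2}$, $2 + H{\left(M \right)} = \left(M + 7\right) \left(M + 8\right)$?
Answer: $- \frac{179006376}{148602797} \approx -1.2046$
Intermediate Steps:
$U{\left(J \right)} = 2$
$H{\left(M \right)} = -2 + \left(7 + M\right) \left(8 + M\right)$ ($H{\left(M \right)} = -2 + \left(M + 7\right) \left(M + 8\right) = -2 + \left(7 + M\right) \left(8 + M\right)$)
$S = \frac{48400}{7}$ ($S = \frac{\left(-308 + \left(54 + 2^{2} + 15 \cdot 2\right)\right)^{2}}{7} = \frac{\left(-308 + \left(54 + 4 + 30\right)\right)^{2}}{7} = \frac{\left(-308 + 88\right)^{2}}{7} = \frac{\left(-220\right)^{2}}{7} = \frac{1}{7} \cdot 48400 = \frac{48400}{7} \approx 6914.3$)
$\frac{299120}{-165765} + \frac{S}{11526} = \frac{299120}{-165765} + \frac{48400}{7 \cdot 11526} = 299120 \left(- \frac{1}{165765}\right) + \frac{48400}{7} \cdot \frac{1}{11526} = - \frac{59824}{33153} + \frac{24200}{40341} = - \frac{179006376}{148602797}$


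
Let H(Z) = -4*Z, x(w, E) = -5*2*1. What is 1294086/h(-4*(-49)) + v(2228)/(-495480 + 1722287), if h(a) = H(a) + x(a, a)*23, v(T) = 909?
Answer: -264598806946/207330383 ≈ -1276.2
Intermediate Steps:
x(w, E) = -10 (x(w, E) = -10*1 = -10)
h(a) = -230 - 4*a (h(a) = -4*a - 10*23 = -4*a - 230 = -230 - 4*a)
1294086/h(-4*(-49)) + v(2228)/(-495480 + 1722287) = 1294086/(-230 - (-16)*(-49)) + 909/(-495480 + 1722287) = 1294086/(-230 - 4*196) + 909/1226807 = 1294086/(-230 - 784) + 909*(1/1226807) = 1294086/(-1014) + 909/1226807 = 1294086*(-1/1014) + 909/1226807 = -215681/169 + 909/1226807 = -264598806946/207330383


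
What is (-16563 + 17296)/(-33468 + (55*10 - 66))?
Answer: -733/32984 ≈ -0.022223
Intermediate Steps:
(-16563 + 17296)/(-33468 + (55*10 - 66)) = 733/(-33468 + (550 - 66)) = 733/(-33468 + 484) = 733/(-32984) = 733*(-1/32984) = -733/32984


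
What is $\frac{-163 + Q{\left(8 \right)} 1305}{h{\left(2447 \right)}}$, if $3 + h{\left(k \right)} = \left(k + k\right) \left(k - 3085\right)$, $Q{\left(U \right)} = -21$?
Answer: $\frac{27568}{3122375} \approx 0.0088292$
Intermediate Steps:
$h{\left(k \right)} = -3 + 2 k \left(-3085 + k\right)$ ($h{\left(k \right)} = -3 + \left(k + k\right) \left(k - 3085\right) = -3 + 2 k \left(-3085 + k\right)$)
$\frac{-163 + Q{\left(8 \right)} 1305}{h{\left(2447 \right)}} = \frac{-163 - 27405}{-3 - 15097990 + 2 \cdot 2447^{2}} = \frac{-163 - 27405}{-3 - 15097990 + 2 \cdot 5987809} = - \frac{27568}{-3 - 15097990 + 11975618} = - \frac{27568}{-3122375} = \left(-27568\right) \left(- \frac{1}{3122375}\right) = \frac{27568}{3122375}$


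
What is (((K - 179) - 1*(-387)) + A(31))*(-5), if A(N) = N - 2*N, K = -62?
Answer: -575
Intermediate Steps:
A(N) = -N
(((K - 179) - 1*(-387)) + A(31))*(-5) = (((-62 - 179) - 1*(-387)) - 1*31)*(-5) = ((-241 + 387) - 31)*(-5) = (146 - 31)*(-5) = 115*(-5) = -575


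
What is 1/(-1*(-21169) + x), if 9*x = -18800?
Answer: 9/171721 ≈ 5.2411e-5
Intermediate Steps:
x = -18800/9 (x = (1/9)*(-18800) = -18800/9 ≈ -2088.9)
1/(-1*(-21169) + x) = 1/(-1*(-21169) - 18800/9) = 1/(21169 - 18800/9) = 1/(171721/9) = 9/171721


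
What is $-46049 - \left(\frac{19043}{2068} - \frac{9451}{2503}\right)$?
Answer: $- \frac{238387137957}{5176204} \approx -46054.0$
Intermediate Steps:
$-46049 - \left(\frac{19043}{2068} - \frac{9451}{2503}\right) = -46049 - \frac{28119961}{5176204} = - \frac{238387137957}{5176204}$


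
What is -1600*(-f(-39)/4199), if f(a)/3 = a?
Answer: -14400/323 ≈ -44.582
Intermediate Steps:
f(a) = 3*a
-1600*(-f(-39)/4199) = -1600/((-19*(-13)*(-17))/((3*(-39)))) = -1600/((247*(-17))/(-117)) = -1600/((-4199*(-1/117))) = -1600/323/9 = -1600*9/323 = -14400/323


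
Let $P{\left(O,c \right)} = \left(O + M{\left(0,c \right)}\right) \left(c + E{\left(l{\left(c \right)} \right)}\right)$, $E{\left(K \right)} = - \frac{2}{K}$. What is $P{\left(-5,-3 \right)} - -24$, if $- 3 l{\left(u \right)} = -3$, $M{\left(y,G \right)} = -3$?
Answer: $64$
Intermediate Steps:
$l{\left(u \right)} = 1$ ($l{\left(u \right)} = \left(- \frac{1}{3}\right) \left(-3\right) = 1$)
$P{\left(O,c \right)} = \left(-3 + O\right) \left(-2 + c\right)$ ($P{\left(O,c \right)} = \left(O - 3\right) \left(c - \frac{2}{1}\right) = \left(-3 + O\right) \left(c - 2\right) = \left(-3 + O\right) \left(-2 + c\right)$)
$P{\left(-5,-3 \right)} - -24 = \left(6 - -9 - -10 - -15\right) - -24 = \left(6 + 9 + 10 + 15\right) + 24 = 40 + 24 = 64$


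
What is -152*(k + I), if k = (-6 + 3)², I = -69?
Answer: 9120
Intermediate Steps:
k = 9 (k = (-3)² = 9)
-152*(k + I) = -152*(9 - 69) = -152*(-60) = 9120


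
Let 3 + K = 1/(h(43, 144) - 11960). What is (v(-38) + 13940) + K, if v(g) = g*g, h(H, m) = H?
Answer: 183295376/11917 ≈ 15381.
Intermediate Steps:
K = -35752/11917 (K = -3 + 1/(43 - 11960) = -3 + 1/(-11917) = -3 - 1/11917 = -35752/11917 ≈ -3.0001)
v(g) = g²
(v(-38) + 13940) + K = ((-38)² + 13940) - 35752/11917 = (1444 + 13940) - 35752/11917 = 15384 - 35752/11917 = 183295376/11917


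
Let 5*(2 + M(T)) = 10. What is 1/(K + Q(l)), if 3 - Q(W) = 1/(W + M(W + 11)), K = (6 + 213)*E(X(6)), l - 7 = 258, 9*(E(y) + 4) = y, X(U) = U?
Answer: -265/192656 ≈ -0.0013755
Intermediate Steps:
M(T) = 0 (M(T) = -2 + (⅕)*10 = -2 + 2 = 0)
E(y) = -4 + y/9
l = 265 (l = 7 + 258 = 265)
K = -730 (K = (6 + 213)*(-4 + (⅑)*6) = 219*(-4 + ⅔) = 219*(-10/3) = -730)
Q(W) = 3 - 1/W (Q(W) = 3 - 1/(W + 0) = 3 - 1/W)
1/(K + Q(l)) = 1/(-730 + (3 - 1/265)) = 1/(-730 + 794/265) = 1/(-192656/265) = -265/192656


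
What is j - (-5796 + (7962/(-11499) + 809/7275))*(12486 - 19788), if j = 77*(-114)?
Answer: -393508731152852/9295025 ≈ -4.2335e+7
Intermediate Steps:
j = -8778
j - (-5796 + (7962/(-11499) + 809/7275))*(12486 - 19788) = -8778 - (-5796 + (7962/(-11499) + 809/7275))*(12486 - 19788) = -8778 - (-5796 + (7962*(-1/11499) + 809*(1/7275)))*(-7302) = -8778 - (-5796 + (-2654/3833 + 809/7275))*(-7302) = -8778 - (-5796 - 16206953/27885075)*(-7302) = -8778 - (-161638101653)*(-7302)/27885075 = -8778 - 1*393427139423402/9295025 = -8778 - 393427139423402/9295025 = -393508731152852/9295025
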